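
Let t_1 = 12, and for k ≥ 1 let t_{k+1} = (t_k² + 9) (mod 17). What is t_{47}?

0

We have t_1 = 12,  t_2 = 0,  t_3 = 9,  t_4 = 5,  t_5 = 0.
Since t_5 = t_2 = 0, the sequence is eventually periodic: after a pre-period of length 1 it cycles with period 3.
For k ≥ 2, t_k depends only on (k - 2) mod 3. (47 - 2) mod 3 = 0, so t_{47} = t_2 = 0.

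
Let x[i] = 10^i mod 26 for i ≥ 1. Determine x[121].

10

Computing terms: x[1] = 10,  x[2] = 22,  x[3] = 12,  x[4] = 16,  x[5] = 4,  x[6] = 14,  x[7] = 10.
Since x[7] = x[1] = 10, the sequence is periodic with period 6.
(121 - 1) mod 6 = 0, so x[121] = x[1] = 10.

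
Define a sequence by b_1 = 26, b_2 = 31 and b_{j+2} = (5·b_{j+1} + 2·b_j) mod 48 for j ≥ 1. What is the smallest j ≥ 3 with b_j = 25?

14

We have b_1 = 26; b_2 = 31; b_3 = 15; b_4 = 41; b_5 = 43; b_6 = 9; b_7 = 35; b_8 = 1; b_9 = 27; b_{10} = 41; b_{11} = 19; b_{12} = 33; b_{13} = 11; b_{14} = 25; b_{15} = 3; b_{16} = 17; b_{17} = 43; b_{18} = 9.
Since (b_{17}, b_{18}) = (b_5, b_6) = (43, 9) (two consecutive terms determine the rest), the sequence is eventually periodic: after a pre-period of length 4 it cycles with period 12.
The value 25 first appears (with j ≥ 3) at b_{14}.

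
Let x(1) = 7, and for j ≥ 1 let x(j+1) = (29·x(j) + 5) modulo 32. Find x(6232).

18

We have x(1) = 7; x(2) = 16; x(3) = 21; x(4) = 6; x(5) = 19; x(6) = 12; x(7) = 1; x(8) = 2; x(9) = 31; x(10) = 8; x(11) = 13; x(12) = 30; x(13) = 11; x(14) = 4; x(15) = 25; x(16) = 26; x(17) = 23; x(18) = 0; x(19) = 5; x(20) = 22; x(21) = 3; x(22) = 28; x(23) = 17; x(24) = 18; x(25) = 15; x(26) = 24; x(27) = 29; x(28) = 14; x(29) = 27; x(30) = 20; x(31) = 9; x(32) = 10; x(33) = 7.
Since x(33) = x(1) = 7, the sequence is periodic with period 32.
So x(6232) = x(1 + ((6232-1) mod 32)) = x(24) = 18.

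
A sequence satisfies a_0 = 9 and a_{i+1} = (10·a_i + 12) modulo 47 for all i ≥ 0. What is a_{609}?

38

Computing terms: a_0 = 9, a_1 = 8, a_2 = 45, a_3 = 39, a_4 = 26, a_5 = 37, a_6 = 6, a_7 = 25, a_8 = 27, a_9 = 0, a_{10} = 12, a_{11} = 38, a_{12} = 16, a_{13} = 31, a_{14} = 40, a_{15} = 36, a_{16} = 43, a_{17} = 19, a_{18} = 14, a_{19} = 11, a_{20} = 28, a_{21} = 10, a_{22} = 18, a_{23} = 4, a_{24} = 5, a_{25} = 15, a_{26} = 21, a_{27} = 34, a_{28} = 23, a_{29} = 7, a_{30} = 35, a_{31} = 33, a_{32} = 13, a_{33} = 1, a_{34} = 22, a_{35} = 44, a_{36} = 29, a_{37} = 20, a_{38} = 24, a_{39} = 17, a_{40} = 41, a_{41} = 46, a_{42} = 2, a_{43} = 32, a_{44} = 3, a_{45} = 42, a_{46} = 9.
The sequence repeats with period 46.
(609 - 0) mod 46 = 11, so a_{609} = a_{11} = 38.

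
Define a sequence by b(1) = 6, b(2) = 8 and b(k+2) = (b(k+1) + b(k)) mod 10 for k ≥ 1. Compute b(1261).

6

Computing terms: b(1) = 6,  b(2) = 8,  b(3) = 4,  b(4) = 2,  b(5) = 6,  b(6) = 8.
Since (b(5), b(6)) = (b(1), b(2)) = (6, 8) (two consecutive terms determine the rest), the sequence is periodic with period 4.
(1261 - 1) mod 4 = 0, so b(1261) = b(1) = 6.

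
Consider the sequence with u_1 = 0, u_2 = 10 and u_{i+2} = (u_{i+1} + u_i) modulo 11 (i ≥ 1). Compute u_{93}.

Listing terms: u_1 = 0,  u_2 = 10,  u_3 = 10,  u_4 = 9,  u_5 = 8,  u_6 = 6,  u_7 = 3,  u_8 = 9,  u_9 = 1,  u_{10} = 10,  u_{11} = 0,  u_{12} = 10.
Since (u_{11}, u_{12}) = (u_1, u_2) = (0, 10) (two consecutive terms determine the rest), the sequence is periodic with period 10.
(93 - 1) mod 10 = 2, so u_{93} = u_3 = 10.

10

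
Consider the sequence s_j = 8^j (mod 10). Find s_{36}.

Computing terms: s_1 = 8,  s_2 = 4,  s_3 = 2,  s_4 = 6,  s_5 = 8.
The sequence repeats with period 4.
(36 - 1) mod 4 = 3, so s_{36} = s_4 = 6.

6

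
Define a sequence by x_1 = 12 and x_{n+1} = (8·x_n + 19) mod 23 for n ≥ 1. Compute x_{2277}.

2

Listing terms: x_1 = 12, x_2 = 0, x_3 = 19, x_4 = 10, x_5 = 7, x_6 = 6, x_7 = 21, x_8 = 3, x_9 = 20, x_{10} = 18, x_{11} = 2, x_{12} = 12.
The sequence repeats with period 11.
So x_{2277} = x_{1 + ((2277-1) mod 11)} = x_{11} = 2.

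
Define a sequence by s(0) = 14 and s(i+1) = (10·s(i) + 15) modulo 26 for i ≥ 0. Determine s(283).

We have s(0) = 14; s(1) = 25; s(2) = 5; s(3) = 13; s(4) = 15; s(5) = 9; s(6) = 1; s(7) = 25.
Since s(7) = s(1) = 25, the sequence is eventually periodic: after a pre-period of length 1 it cycles with period 6.
For i ≥ 1, s(i) depends only on (i - 1) mod 6. (283 - 1) mod 6 = 0, so s(283) = s(1) = 25.

25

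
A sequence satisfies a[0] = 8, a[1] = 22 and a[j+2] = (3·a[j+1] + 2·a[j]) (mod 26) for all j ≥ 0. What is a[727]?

10

Computing terms: a[0] = 8; a[1] = 22; a[2] = 4; a[3] = 4; a[4] = 20; a[5] = 16; a[6] = 10; a[7] = 10; a[8] = 24; a[9] = 14; a[10] = 12; a[11] = 12; a[12] = 8; a[13] = 22.
The sequence repeats with period 12.
(727 - 0) mod 12 = 7, so a[727] = a[7] = 10.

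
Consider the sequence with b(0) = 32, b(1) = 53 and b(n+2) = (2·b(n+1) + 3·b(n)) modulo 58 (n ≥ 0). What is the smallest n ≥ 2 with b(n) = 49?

Computing terms: b(0) = 32,  b(1) = 53,  b(2) = 28,  b(3) = 41,  b(4) = 50,  b(5) = 49,  b(6) = 16,  b(7) = 5,  b(8) = 0,  b(9) = 15,  b(10) = 30,  b(11) = 47,  b(12) = 10,  b(13) = 45,  b(14) = 4,  b(15) = 27,  b(16) = 8,  b(17) = 39,  b(18) = 44,  b(19) = 31,  b(20) = 20,  b(21) = 17,  b(22) = 36,  b(23) = 7,  b(24) = 6,  b(25) = 33,  b(26) = 26,  b(27) = 35,  b(28) = 32,  b(29) = 53.
Since (b(28), b(29)) = (b(0), b(1)) = (32, 53) (two consecutive terms determine the rest), the sequence is periodic with period 28.
The value 49 first appears (with n ≥ 2) at b(5).

5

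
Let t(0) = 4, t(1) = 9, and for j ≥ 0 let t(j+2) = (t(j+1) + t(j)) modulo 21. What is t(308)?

14

We have t(0) = 4,  t(1) = 9,  t(2) = 13,  t(3) = 1,  t(4) = 14,  t(5) = 15,  t(6) = 8,  t(7) = 2,  t(8) = 10,  t(9) = 12,  t(10) = 1,  t(11) = 13,  t(12) = 14,  t(13) = 6,  t(14) = 20,  t(15) = 5,  t(16) = 4,  t(17) = 9.
The sequence repeats with period 16.
(308 - 0) mod 16 = 4, so t(308) = t(4) = 14.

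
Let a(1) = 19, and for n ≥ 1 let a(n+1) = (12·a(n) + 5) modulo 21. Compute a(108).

14

Computing terms: a(1) = 19; a(2) = 2; a(3) = 8; a(4) = 17; a(5) = 20; a(6) = 14; a(7) = 5; a(8) = 2.
Since a(8) = a(2) = 2, the sequence is eventually periodic: after a pre-period of length 1 it cycles with period 6.
For n ≥ 2, a(n) depends only on (n - 2) mod 6. (108 - 2) mod 6 = 4, so a(108) = a(6) = 14.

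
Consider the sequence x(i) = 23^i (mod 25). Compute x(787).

22

We have x(1) = 23; x(2) = 4; x(3) = 17; x(4) = 16; x(5) = 18; x(6) = 14; x(7) = 22; x(8) = 6; x(9) = 13; x(10) = 24; x(11) = 2; x(12) = 21; x(13) = 8; x(14) = 9; x(15) = 7; x(16) = 11; x(17) = 3; x(18) = 19; x(19) = 12; x(20) = 1; x(21) = 23.
Since x(21) = x(1) = 23, the sequence is periodic with period 20.
So x(787) = x(1 + ((787-1) mod 20)) = x(7) = 22.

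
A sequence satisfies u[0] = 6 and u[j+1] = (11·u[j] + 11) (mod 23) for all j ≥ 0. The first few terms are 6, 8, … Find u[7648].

u[0] = 6; u[1] = 8; u[2] = 7; u[3] = 19; u[4] = 13; u[5] = 16; u[6] = 3; u[7] = 21; u[8] = 12; u[9] = 5; u[10] = 20; u[11] = 1; u[12] = 22; u[13] = 0; u[14] = 11; u[15] = 17; u[16] = 14; u[17] = 4; u[18] = 9; u[19] = 18; u[20] = 2; u[21] = 10; u[22] = 6.
Since u[22] = u[0] = 6, the sequence is periodic with period 22.
(7648 - 0) mod 22 = 14, so u[7648] = u[14] = 11.

11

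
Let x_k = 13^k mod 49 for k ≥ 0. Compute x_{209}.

34

x_0 = 1; x_1 = 13; x_2 = 22; x_3 = 41; x_4 = 43; x_5 = 20; x_6 = 15; x_7 = 48; x_8 = 36; x_9 = 27; x_{10} = 8; x_{11} = 6; x_{12} = 29; x_{13} = 34; x_{14} = 1.
Since x_{14} = x_0 = 1, the sequence is periodic with period 14.
(209 - 0) mod 14 = 13, so x_{209} = x_{13} = 34.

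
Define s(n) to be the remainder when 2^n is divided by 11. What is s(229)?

6

Computing terms: s(0) = 1, s(1) = 2, s(2) = 4, s(3) = 8, s(4) = 5, s(5) = 10, s(6) = 9, s(7) = 7, s(8) = 3, s(9) = 6, s(10) = 1.
The sequence repeats with period 10.
So s(229) = s(0 + ((229-0) mod 10)) = s(9) = 6.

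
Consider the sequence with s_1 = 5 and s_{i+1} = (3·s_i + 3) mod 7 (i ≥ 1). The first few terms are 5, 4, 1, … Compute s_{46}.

Listing terms: s_1 = 5, s_2 = 4, s_3 = 1, s_4 = 6, s_5 = 0, s_6 = 3, s_7 = 5.
The sequence repeats with period 6.
So s_{46} = s_{1 + ((46-1) mod 6)} = s_4 = 6.

6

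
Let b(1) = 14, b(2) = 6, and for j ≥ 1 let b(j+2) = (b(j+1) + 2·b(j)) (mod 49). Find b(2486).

We have b(1) = 14, b(2) = 6, b(3) = 34, b(4) = 46, b(5) = 16, b(6) = 10, b(7) = 42, b(8) = 13, b(9) = 48, b(10) = 25, b(11) = 23, b(12) = 24, b(13) = 21, b(14) = 20, b(15) = 13, b(16) = 4, b(17) = 30, b(18) = 38, b(19) = 0, b(20) = 27, b(21) = 27, b(22) = 32, b(23) = 37, b(24) = 3, b(25) = 28, b(26) = 34, b(27) = 41, b(28) = 11, b(29) = 44, b(30) = 17, b(31) = 7, b(32) = 41, b(33) = 6, b(34) = 39, b(35) = 2, b(36) = 31, b(37) = 35, b(38) = 48, b(39) = 20, b(40) = 18, b(41) = 9, b(42) = 45, b(43) = 14, b(44) = 6.
Since (b(43), b(44)) = (b(1), b(2)) = (14, 6) (two consecutive terms determine the rest), the sequence is periodic with period 42.
(2486 - 1) mod 42 = 7, so b(2486) = b(8) = 13.

13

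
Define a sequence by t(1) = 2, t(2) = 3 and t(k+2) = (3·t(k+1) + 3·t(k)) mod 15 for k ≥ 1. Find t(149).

We have t(1) = 2,  t(2) = 3,  t(3) = 0,  t(4) = 9,  t(5) = 12,  t(6) = 3,  t(7) = 0.
Since (t(6), t(7)) = (t(2), t(3)) = (3, 0) (two consecutive terms determine the rest), the sequence is eventually periodic: after a pre-period of length 1 it cycles with period 4.
For k ≥ 2, t(k) depends only on (k - 2) mod 4. (149 - 2) mod 4 = 3, so t(149) = t(5) = 12.

12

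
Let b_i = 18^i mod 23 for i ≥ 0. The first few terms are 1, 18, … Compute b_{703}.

b_0 = 1,  b_1 = 18,  b_2 = 2,  b_3 = 13,  b_4 = 4,  b_5 = 3,  b_6 = 8,  b_7 = 6,  b_8 = 16,  b_9 = 12,  b_{10} = 9,  b_{11} = 1.
The sequence repeats with period 11.
So b_{703} = b_{0 + ((703-0) mod 11)} = b_{10} = 9.

9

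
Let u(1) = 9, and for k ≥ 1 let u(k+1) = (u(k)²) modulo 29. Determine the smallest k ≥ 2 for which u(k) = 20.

Listing terms: u(1) = 9, u(2) = 23, u(3) = 7, u(4) = 20, u(5) = 23.
Since u(5) = u(2) = 23, the sequence is eventually periodic: after a pre-period of length 1 it cycles with period 3.
The value 20 first appears (with k ≥ 2) at u(4).

4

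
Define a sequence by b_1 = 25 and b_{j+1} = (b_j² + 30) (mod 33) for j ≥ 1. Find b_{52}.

19

Listing terms: b_1 = 25, b_2 = 28, b_3 = 22, b_4 = 19, b_5 = 28.
Since b_5 = b_2 = 28, the sequence is eventually periodic: after a pre-period of length 1 it cycles with period 3.
For j ≥ 2, b_j depends only on (j - 2) mod 3. (52 - 2) mod 3 = 2, so b_{52} = b_4 = 19.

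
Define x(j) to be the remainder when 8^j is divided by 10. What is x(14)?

4

x(0) = 1, x(1) = 8, x(2) = 4, x(3) = 2, x(4) = 6, x(5) = 8.
Since x(5) = x(1) = 8, the sequence is eventually periodic: after a pre-period of length 1 it cycles with period 4.
For j ≥ 1, x(j) depends only on (j - 1) mod 4. (14 - 1) mod 4 = 1, so x(14) = x(2) = 4.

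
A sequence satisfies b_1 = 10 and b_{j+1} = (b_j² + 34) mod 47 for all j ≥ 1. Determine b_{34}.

14

Computing terms: b_1 = 10, b_2 = 40, b_3 = 36, b_4 = 14, b_5 = 42, b_6 = 12, b_7 = 37, b_8 = 40.
Since b_8 = b_2 = 40, the sequence is eventually periodic: after a pre-period of length 1 it cycles with period 6.
For j ≥ 2, b_j depends only on (j - 2) mod 6. (34 - 2) mod 6 = 2, so b_{34} = b_4 = 14.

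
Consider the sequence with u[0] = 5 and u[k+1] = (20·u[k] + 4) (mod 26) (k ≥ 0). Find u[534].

We have u[0] = 5, u[1] = 0, u[2] = 4, u[3] = 6, u[4] = 20, u[5] = 14, u[6] = 24, u[7] = 16, u[8] = 12, u[9] = 10, u[10] = 22, u[11] = 2, u[12] = 18, u[13] = 0.
Since u[13] = u[1] = 0, the sequence is eventually periodic: after a pre-period of length 1 it cycles with period 12.
For k ≥ 1, u[k] depends only on (k - 1) mod 12. (534 - 1) mod 12 = 5, so u[534] = u[6] = 24.

24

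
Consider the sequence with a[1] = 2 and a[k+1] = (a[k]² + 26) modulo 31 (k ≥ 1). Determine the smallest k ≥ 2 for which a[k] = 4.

a[1] = 2, a[2] = 30, a[3] = 27, a[4] = 11, a[5] = 23, a[6] = 28, a[7] = 4, a[8] = 11.
Since a[8] = a[4] = 11, the sequence is eventually periodic: after a pre-period of length 3 it cycles with period 4.
The value 4 first appears (with k ≥ 2) at a[7].

7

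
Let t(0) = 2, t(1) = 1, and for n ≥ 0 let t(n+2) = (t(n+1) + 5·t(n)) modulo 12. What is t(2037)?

4

t(0) = 2; t(1) = 1; t(2) = 11; t(3) = 4; t(4) = 11; t(5) = 7; t(6) = 2; t(7) = 1.
Since (t(6), t(7)) = (t(0), t(1)) = (2, 1) (two consecutive terms determine the rest), the sequence is periodic with period 6.
(2037 - 0) mod 6 = 3, so t(2037) = t(3) = 4.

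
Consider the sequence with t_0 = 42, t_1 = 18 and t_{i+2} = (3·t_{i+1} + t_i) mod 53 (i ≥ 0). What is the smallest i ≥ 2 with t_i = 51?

Listing terms: t_0 = 42, t_1 = 18, t_2 = 43, t_3 = 41, t_4 = 7, t_5 = 9, t_6 = 34, t_7 = 5, t_8 = 49, t_9 = 46, t_{10} = 28, t_{11} = 24, t_{12} = 47, t_{13} = 6, t_{14} = 12, t_{15} = 42, t_{16} = 32, t_{17} = 32, t_{18} = 22, t_{19} = 45, t_{20} = 51, t_{21} = 39, t_{22} = 9, t_{23} = 13, t_{24} = 48, t_{25} = 51, t_{26} = 42, t_{27} = 18.
The sequence repeats with period 26.
The value 51 first appears (with i ≥ 2) at t_{20}.

20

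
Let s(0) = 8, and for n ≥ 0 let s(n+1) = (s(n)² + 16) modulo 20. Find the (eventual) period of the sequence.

3

We have s(0) = 8; s(1) = 0; s(2) = 16; s(3) = 12; s(4) = 0.
Since s(4) = s(1) = 0, the sequence is eventually periodic: after a pre-period of length 1 it cycles with period 3.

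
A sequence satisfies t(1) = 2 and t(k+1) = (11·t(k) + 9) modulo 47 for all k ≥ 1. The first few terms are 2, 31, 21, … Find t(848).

45

We have t(1) = 2; t(2) = 31; t(3) = 21; t(4) = 5; t(5) = 17; t(6) = 8; t(7) = 3; t(8) = 42; t(9) = 1; t(10) = 20; t(11) = 41; t(12) = 37; t(13) = 40; t(14) = 26; t(15) = 13; t(16) = 11; t(17) = 36; t(18) = 29; t(19) = 46; t(20) = 45; t(21) = 34; t(22) = 7; t(23) = 39; t(24) = 15; t(25) = 33; t(26) = 43; t(27) = 12; t(28) = 0; t(29) = 9; t(30) = 14; t(31) = 22; t(32) = 16; t(33) = 44; t(34) = 23; t(35) = 27; t(36) = 24; t(37) = 38; t(38) = 4; t(39) = 6; t(40) = 28; t(41) = 35; t(42) = 18; t(43) = 19; t(44) = 30; t(45) = 10; t(46) = 25; t(47) = 2.
The sequence repeats with period 46.
(848 - 1) mod 46 = 19, so t(848) = t(20) = 45.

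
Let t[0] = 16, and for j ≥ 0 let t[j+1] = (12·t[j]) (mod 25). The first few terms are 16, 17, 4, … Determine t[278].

Listing terms: t[0] = 16; t[1] = 17; t[2] = 4; t[3] = 23; t[4] = 1; t[5] = 12; t[6] = 19; t[7] = 3; t[8] = 11; t[9] = 7; t[10] = 9; t[11] = 8; t[12] = 21; t[13] = 2; t[14] = 24; t[15] = 13; t[16] = 6; t[17] = 22; t[18] = 14; t[19] = 18; t[20] = 16.
Since t[20] = t[0] = 16, the sequence is periodic with period 20.
(278 - 0) mod 20 = 18, so t[278] = t[18] = 14.

14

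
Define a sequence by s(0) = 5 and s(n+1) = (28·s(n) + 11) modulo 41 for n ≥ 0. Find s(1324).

Computing terms: s(0) = 5, s(1) = 28, s(2) = 16, s(3) = 8, s(4) = 30, s(5) = 31, s(6) = 18, s(7) = 23, s(8) = 40, s(9) = 24, s(10) = 27, s(11) = 29, s(12) = 3, s(13) = 13, s(14) = 6, s(15) = 15, s(16) = 21, s(17) = 25, s(18) = 14, s(19) = 34, s(20) = 20, s(21) = 38, s(22) = 9, s(23) = 17, s(24) = 36, s(25) = 35, s(26) = 7, s(27) = 2, s(28) = 26, s(29) = 1, s(30) = 39, s(31) = 37, s(32) = 22, s(33) = 12, s(34) = 19, s(35) = 10, s(36) = 4, s(37) = 0, s(38) = 11, s(39) = 32, s(40) = 5.
The sequence repeats with period 40.
So s(1324) = s(0 + ((1324-0) mod 40)) = s(4) = 30.

30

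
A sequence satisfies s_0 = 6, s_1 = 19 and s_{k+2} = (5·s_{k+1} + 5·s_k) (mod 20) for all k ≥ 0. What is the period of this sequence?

6

Computing terms: s_0 = 6,  s_1 = 19,  s_2 = 5,  s_3 = 0,  s_4 = 5,  s_5 = 5,  s_6 = 10,  s_7 = 15,  s_8 = 5,  s_9 = 0.
Since (s_8, s_9) = (s_2, s_3) = (5, 0) (two consecutive terms determine the rest), the sequence is eventually periodic: after a pre-period of length 2 it cycles with period 6.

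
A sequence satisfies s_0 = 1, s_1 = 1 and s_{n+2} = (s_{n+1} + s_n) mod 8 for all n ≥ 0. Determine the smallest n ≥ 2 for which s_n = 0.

5

Computing terms: s_0 = 1; s_1 = 1; s_2 = 2; s_3 = 3; s_4 = 5; s_5 = 0; s_6 = 5; s_7 = 5; s_8 = 2; s_9 = 7; s_{10} = 1; s_{11} = 0; s_{12} = 1; s_{13} = 1.
The sequence repeats with period 12.
The value 0 first appears (with n ≥ 2) at s_5.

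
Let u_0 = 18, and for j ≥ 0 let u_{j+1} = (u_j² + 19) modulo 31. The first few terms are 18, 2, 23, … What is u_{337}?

u_0 = 18,  u_1 = 2,  u_2 = 23,  u_3 = 21,  u_4 = 26,  u_5 = 13,  u_6 = 2.
Since u_6 = u_1 = 2, the sequence is eventually periodic: after a pre-period of length 1 it cycles with period 5.
For j ≥ 1, u_j depends only on (j - 1) mod 5. (337 - 1) mod 5 = 1, so u_{337} = u_2 = 23.

23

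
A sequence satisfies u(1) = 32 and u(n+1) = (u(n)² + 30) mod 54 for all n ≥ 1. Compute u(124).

u(1) = 32; u(2) = 28; u(3) = 4; u(4) = 46; u(5) = 40; u(6) = 10; u(7) = 22; u(8) = 28.
Since u(8) = u(2) = 28, the sequence is eventually periodic: after a pre-period of length 1 it cycles with period 6.
For n ≥ 2, u(n) depends only on (n - 2) mod 6. (124 - 2) mod 6 = 2, so u(124) = u(4) = 46.

46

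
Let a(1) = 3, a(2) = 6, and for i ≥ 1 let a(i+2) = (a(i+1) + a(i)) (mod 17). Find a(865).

Computing terms: a(1) = 3, a(2) = 6, a(3) = 9, a(4) = 15, a(5) = 7, a(6) = 5, a(7) = 12, a(8) = 0, a(9) = 12, a(10) = 12, a(11) = 7, a(12) = 2, a(13) = 9, a(14) = 11, a(15) = 3, a(16) = 14, a(17) = 0, a(18) = 14, a(19) = 14, a(20) = 11, a(21) = 8, a(22) = 2, a(23) = 10, a(24) = 12, a(25) = 5, a(26) = 0, a(27) = 5, a(28) = 5, a(29) = 10, a(30) = 15, a(31) = 8, a(32) = 6, a(33) = 14, a(34) = 3, a(35) = 0, a(36) = 3, a(37) = 3, a(38) = 6.
Since (a(37), a(38)) = (a(1), a(2)) = (3, 6) (two consecutive terms determine the rest), the sequence is periodic with period 36.
(865 - 1) mod 36 = 0, so a(865) = a(1) = 3.

3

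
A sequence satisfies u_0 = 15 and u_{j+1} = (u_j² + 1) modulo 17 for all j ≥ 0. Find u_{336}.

Computing terms: u_0 = 15; u_1 = 5; u_2 = 9; u_3 = 14; u_4 = 10; u_5 = 16; u_6 = 2; u_7 = 5.
Since u_7 = u_1 = 5, the sequence is eventually periodic: after a pre-period of length 1 it cycles with period 6.
For j ≥ 1, u_j depends only on (j - 1) mod 6. (336 - 1) mod 6 = 5, so u_{336} = u_6 = 2.

2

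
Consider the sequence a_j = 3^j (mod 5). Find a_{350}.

a_0 = 1,  a_1 = 3,  a_2 = 4,  a_3 = 2,  a_4 = 1.
The sequence repeats with period 4.
(350 - 0) mod 4 = 2, so a_{350} = a_2 = 4.

4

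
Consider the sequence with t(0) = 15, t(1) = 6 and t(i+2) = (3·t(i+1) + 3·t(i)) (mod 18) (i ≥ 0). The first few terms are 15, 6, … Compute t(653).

We have t(0) = 15, t(1) = 6, t(2) = 9, t(3) = 9, t(4) = 0, t(5) = 9, t(6) = 9.
Since (t(5), t(6)) = (t(2), t(3)) = (9, 9) (two consecutive terms determine the rest), the sequence is eventually periodic: after a pre-period of length 2 it cycles with period 3.
For i ≥ 2, t(i) depends only on (i - 2) mod 3. (653 - 2) mod 3 = 0, so t(653) = t(2) = 9.

9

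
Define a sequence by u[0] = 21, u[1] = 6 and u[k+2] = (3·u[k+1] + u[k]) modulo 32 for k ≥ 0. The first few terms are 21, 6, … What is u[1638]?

Computing terms: u[0] = 21; u[1] = 6; u[2] = 7; u[3] = 27; u[4] = 24; u[5] = 3; u[6] = 1; u[7] = 6; u[8] = 19; u[9] = 31; u[10] = 16; u[11] = 15; u[12] = 29; u[13] = 6; u[14] = 15; u[15] = 19; u[16] = 8; u[17] = 11; u[18] = 9; u[19] = 6; u[20] = 27; u[21] = 23; u[22] = 0; u[23] = 23; u[24] = 5; u[25] = 6; u[26] = 23; u[27] = 11; u[28] = 24; u[29] = 19; u[30] = 17; u[31] = 6; u[32] = 3; u[33] = 15; u[34] = 16; u[35] = 31; u[36] = 13; u[37] = 6; u[38] = 31; u[39] = 3; u[40] = 8; u[41] = 27; u[42] = 25; u[43] = 6; u[44] = 11; u[45] = 7; u[46] = 0; u[47] = 7; u[48] = 21; u[49] = 6.
Since (u[48], u[49]) = (u[0], u[1]) = (21, 6) (two consecutive terms determine the rest), the sequence is periodic with period 48.
So u[1638] = u[0 + ((1638-0) mod 48)] = u[6] = 1.

1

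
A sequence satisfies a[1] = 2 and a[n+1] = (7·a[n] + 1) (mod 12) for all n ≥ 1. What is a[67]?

2

a[1] = 2, a[2] = 3, a[3] = 10, a[4] = 11, a[5] = 6, a[6] = 7, a[7] = 2.
Since a[7] = a[1] = 2, the sequence is periodic with period 6.
So a[67] = a[1 + ((67-1) mod 6)] = a[1] = 2.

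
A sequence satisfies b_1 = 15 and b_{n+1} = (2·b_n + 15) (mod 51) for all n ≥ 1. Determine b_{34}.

45

Computing terms: b_1 = 15; b_2 = 45; b_3 = 3; b_4 = 21; b_5 = 6; b_6 = 27; b_7 = 18; b_8 = 0; b_9 = 15.
Since b_9 = b_1 = 15, the sequence is periodic with period 8.
So b_{34} = b_{1 + ((34-1) mod 8)} = b_2 = 45.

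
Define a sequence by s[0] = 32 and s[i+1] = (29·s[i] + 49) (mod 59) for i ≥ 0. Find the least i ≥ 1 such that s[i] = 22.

We have s[0] = 32, s[1] = 33, s[2] = 3, s[3] = 18, s[4] = 40, s[5] = 29, s[6] = 5, s[7] = 17, s[8] = 11, s[9] = 14, s[10] = 42, s[11] = 28, s[12] = 35, s[13] = 2, s[14] = 48, s[15] = 25, s[16] = 7, s[17] = 16, s[18] = 41, s[19] = 58, s[20] = 20, s[21] = 39, s[22] = 0, s[23] = 49, s[24] = 54, s[25] = 22, s[26] = 38, s[27] = 30, s[28] = 34, s[29] = 32.
The sequence repeats with period 29.
The value 22 first appears (with i ≥ 1) at s[25].

25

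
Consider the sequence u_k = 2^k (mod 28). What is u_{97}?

We have u_1 = 2,  u_2 = 4,  u_3 = 8,  u_4 = 16,  u_5 = 4.
Since u_5 = u_2 = 4, the sequence is eventually periodic: after a pre-period of length 1 it cycles with period 3.
For k ≥ 2, u_k depends only on (k - 2) mod 3. (97 - 2) mod 3 = 2, so u_{97} = u_4 = 16.

16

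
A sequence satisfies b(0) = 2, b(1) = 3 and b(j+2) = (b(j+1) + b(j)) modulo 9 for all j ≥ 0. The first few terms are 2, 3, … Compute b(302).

4

Listing terms: b(0) = 2, b(1) = 3, b(2) = 5, b(3) = 8, b(4) = 4, b(5) = 3, b(6) = 7, b(7) = 1, b(8) = 8, b(9) = 0, b(10) = 8, b(11) = 8, b(12) = 7, b(13) = 6, b(14) = 4, b(15) = 1, b(16) = 5, b(17) = 6, b(18) = 2, b(19) = 8, b(20) = 1, b(21) = 0, b(22) = 1, b(23) = 1, b(24) = 2, b(25) = 3.
Since (b(24), b(25)) = (b(0), b(1)) = (2, 3) (two consecutive terms determine the rest), the sequence is periodic with period 24.
(302 - 0) mod 24 = 14, so b(302) = b(14) = 4.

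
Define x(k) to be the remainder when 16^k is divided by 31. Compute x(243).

4

Computing terms: x(0) = 1,  x(1) = 16,  x(2) = 8,  x(3) = 4,  x(4) = 2,  x(5) = 1.
Since x(5) = x(0) = 1, the sequence is periodic with period 5.
So x(243) = x(0 + ((243-0) mod 5)) = x(3) = 4.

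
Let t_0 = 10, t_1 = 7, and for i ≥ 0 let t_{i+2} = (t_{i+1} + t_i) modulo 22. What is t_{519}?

8

t_0 = 10,  t_1 = 7,  t_2 = 17,  t_3 = 2,  t_4 = 19,  t_5 = 21,  t_6 = 18,  t_7 = 17,  t_8 = 13,  t_9 = 8,  t_{10} = 21,  t_{11} = 7,  t_{12} = 6,  t_{13} = 13,  t_{14} = 19,  t_{15} = 10,  t_{16} = 7.
Since (t_{15}, t_{16}) = (t_0, t_1) = (10, 7) (two consecutive terms determine the rest), the sequence is periodic with period 15.
(519 - 0) mod 15 = 9, so t_{519} = t_9 = 8.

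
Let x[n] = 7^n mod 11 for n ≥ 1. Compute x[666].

4

x[1] = 7, x[2] = 5, x[3] = 2, x[4] = 3, x[5] = 10, x[6] = 4, x[7] = 6, x[8] = 9, x[9] = 8, x[10] = 1, x[11] = 7.
The sequence repeats with period 10.
(666 - 1) mod 10 = 5, so x[666] = x[6] = 4.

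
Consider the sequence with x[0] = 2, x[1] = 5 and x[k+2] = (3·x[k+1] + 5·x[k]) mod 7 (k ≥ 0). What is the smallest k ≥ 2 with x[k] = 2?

3

Computing terms: x[0] = 2; x[1] = 5; x[2] = 4; x[3] = 2; x[4] = 5.
Since (x[3], x[4]) = (x[0], x[1]) = (2, 5) (two consecutive terms determine the rest), the sequence is periodic with period 3.
The value 2 next appears (with k ≥ 2) at x[3].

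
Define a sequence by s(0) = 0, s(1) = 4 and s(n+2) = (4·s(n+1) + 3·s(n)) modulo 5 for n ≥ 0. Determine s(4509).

3

Listing terms: s(0) = 0, s(1) = 4, s(2) = 1, s(3) = 1, s(4) = 2, s(5) = 1, s(6) = 0, s(7) = 3, s(8) = 2, s(9) = 2, s(10) = 4, s(11) = 2, s(12) = 0, s(13) = 1, s(14) = 4, s(15) = 4, s(16) = 3, s(17) = 4, s(18) = 0, s(19) = 2, s(20) = 3, s(21) = 3, s(22) = 1, s(23) = 3, s(24) = 0, s(25) = 4.
The sequence repeats with period 24.
(4509 - 0) mod 24 = 21, so s(4509) = s(21) = 3.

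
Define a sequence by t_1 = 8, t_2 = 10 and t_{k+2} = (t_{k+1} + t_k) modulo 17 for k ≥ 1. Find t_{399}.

1

Computing terms: t_1 = 8,  t_2 = 10,  t_3 = 1,  t_4 = 11,  t_5 = 12,  t_6 = 6,  t_7 = 1,  t_8 = 7,  t_9 = 8,  t_{10} = 15,  t_{11} = 6,  t_{12} = 4,  t_{13} = 10,  t_{14} = 14,  t_{15} = 7,  t_{16} = 4,  t_{17} = 11,  t_{18} = 15,  t_{19} = 9,  t_{20} = 7,  t_{21} = 16,  t_{22} = 6,  t_{23} = 5,  t_{24} = 11,  t_{25} = 16,  t_{26} = 10,  t_{27} = 9,  t_{28} = 2,  t_{29} = 11,  t_{30} = 13,  t_{31} = 7,  t_{32} = 3,  t_{33} = 10,  t_{34} = 13,  t_{35} = 6,  t_{36} = 2,  t_{37} = 8,  t_{38} = 10.
The sequence repeats with period 36.
So t_{399} = t_{1 + ((399-1) mod 36)} = t_3 = 1.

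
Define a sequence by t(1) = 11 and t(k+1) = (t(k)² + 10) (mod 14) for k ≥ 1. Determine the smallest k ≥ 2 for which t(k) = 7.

3

We have t(1) = 11; t(2) = 5; t(3) = 7; t(4) = 3; t(5) = 5.
Since t(5) = t(2) = 5, the sequence is eventually periodic: after a pre-period of length 1 it cycles with period 3.
The value 7 first appears (with k ≥ 2) at t(3).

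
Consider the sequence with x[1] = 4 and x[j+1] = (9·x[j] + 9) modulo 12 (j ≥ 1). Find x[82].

9

Listing terms: x[1] = 4, x[2] = 9, x[3] = 6, x[4] = 3, x[5] = 0, x[6] = 9.
Since x[6] = x[2] = 9, the sequence is eventually periodic: after a pre-period of length 1 it cycles with period 4.
For j ≥ 2, x[j] depends only on (j - 2) mod 4. (82 - 2) mod 4 = 0, so x[82] = x[2] = 9.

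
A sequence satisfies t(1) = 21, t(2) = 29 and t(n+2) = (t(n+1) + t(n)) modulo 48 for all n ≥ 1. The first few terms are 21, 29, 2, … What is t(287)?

13

We have t(1) = 21, t(2) = 29, t(3) = 2, t(4) = 31, t(5) = 33, t(6) = 16, t(7) = 1, t(8) = 17, t(9) = 18, t(10) = 35, t(11) = 5, t(12) = 40, t(13) = 45, t(14) = 37, t(15) = 34, t(16) = 23, t(17) = 9, t(18) = 32, t(19) = 41, t(20) = 25, t(21) = 18, t(22) = 43, t(23) = 13, t(24) = 8, t(25) = 21, t(26) = 29.
The sequence repeats with period 24.
So t(287) = t(1 + ((287-1) mod 24)) = t(23) = 13.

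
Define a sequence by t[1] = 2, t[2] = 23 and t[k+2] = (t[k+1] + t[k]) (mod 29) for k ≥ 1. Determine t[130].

19

Listing terms: t[1] = 2,  t[2] = 23,  t[3] = 25,  t[4] = 19,  t[5] = 15,  t[6] = 5,  t[7] = 20,  t[8] = 25,  t[9] = 16,  t[10] = 12,  t[11] = 28,  t[12] = 11,  t[13] = 10,  t[14] = 21,  t[15] = 2,  t[16] = 23.
The sequence repeats with period 14.
So t[130] = t[1 + ((130-1) mod 14)] = t[4] = 19.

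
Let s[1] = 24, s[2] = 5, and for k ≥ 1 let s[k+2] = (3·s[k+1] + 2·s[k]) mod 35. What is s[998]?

Computing terms: s[1] = 24,  s[2] = 5,  s[3] = 28,  s[4] = 24,  s[5] = 23,  s[6] = 12,  s[7] = 12,  s[8] = 25,  s[9] = 29,  s[10] = 32,  s[11] = 14,  s[12] = 1,  s[13] = 31,  s[14] = 25,  s[15] = 32,  s[16] = 6,  s[17] = 12,  s[18] = 13,  s[19] = 28,  s[20] = 5,  s[21] = 1,  s[22] = 13,  s[23] = 6,  s[24] = 9,  s[25] = 4,  s[26] = 30,  s[27] = 28,  s[28] = 4,  s[29] = 33,  s[30] = 2,  s[31] = 2,  s[32] = 10,  s[33] = 34,  s[34] = 17,  s[35] = 14,  s[36] = 6,  s[37] = 11,  s[38] = 10,  s[39] = 17,  s[40] = 1,  s[41] = 2,  s[42] = 8,  s[43] = 28,  s[44] = 30,  s[45] = 6,  s[46] = 8,  s[47] = 1,  s[48] = 19,  s[49] = 24,  s[50] = 5.
The sequence repeats with period 48.
So s[998] = s[1 + ((998-1) mod 48)] = s[38] = 10.

10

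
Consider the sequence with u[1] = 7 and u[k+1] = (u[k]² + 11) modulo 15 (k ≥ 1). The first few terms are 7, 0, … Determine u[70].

12

Listing terms: u[1] = 7,  u[2] = 0,  u[3] = 11,  u[4] = 12,  u[5] = 5,  u[6] = 6,  u[7] = 2,  u[8] = 0.
Since u[8] = u[2] = 0, the sequence is eventually periodic: after a pre-period of length 1 it cycles with period 6.
For k ≥ 2, u[k] depends only on (k - 2) mod 6. (70 - 2) mod 6 = 2, so u[70] = u[4] = 12.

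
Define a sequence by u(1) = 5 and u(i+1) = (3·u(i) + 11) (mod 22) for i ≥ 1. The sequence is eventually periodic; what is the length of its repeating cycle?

10

Listing terms: u(1) = 5; u(2) = 4; u(3) = 1; u(4) = 14; u(5) = 9; u(6) = 16; u(7) = 15; u(8) = 12; u(9) = 3; u(10) = 20; u(11) = 5.
Since u(11) = u(1) = 5, the sequence is periodic with period 10.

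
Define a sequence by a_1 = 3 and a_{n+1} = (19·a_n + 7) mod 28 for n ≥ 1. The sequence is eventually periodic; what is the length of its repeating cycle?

We have a_1 = 3, a_2 = 8, a_3 = 19, a_4 = 4, a_5 = 27, a_6 = 16, a_7 = 3.
Since a_7 = a_1 = 3, the sequence is periodic with period 6.

6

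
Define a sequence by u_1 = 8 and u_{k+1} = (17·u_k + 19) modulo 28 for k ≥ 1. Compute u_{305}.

u_1 = 8; u_2 = 15; u_3 = 22; u_4 = 1; u_5 = 8.
The sequence repeats with period 4.
So u_{305} = u_{1 + ((305-1) mod 4)} = u_1 = 8.

8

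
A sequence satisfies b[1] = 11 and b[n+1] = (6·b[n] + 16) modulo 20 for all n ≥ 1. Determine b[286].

Listing terms: b[1] = 11,  b[2] = 2,  b[3] = 8,  b[4] = 4,  b[5] = 0,  b[6] = 16,  b[7] = 12,  b[8] = 8.
Since b[8] = b[3] = 8, the sequence is eventually periodic: after a pre-period of length 2 it cycles with period 5.
For n ≥ 3, b[n] depends only on (n - 3) mod 5. (286 - 3) mod 5 = 3, so b[286] = b[6] = 16.

16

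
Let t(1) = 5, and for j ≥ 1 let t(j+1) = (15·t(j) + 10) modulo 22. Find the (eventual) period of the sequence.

t(1) = 5,  t(2) = 19,  t(3) = 9,  t(4) = 13,  t(5) = 7,  t(6) = 5.
Since t(6) = t(1) = 5, the sequence is periodic with period 5.

5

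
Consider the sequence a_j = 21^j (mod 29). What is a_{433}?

11

We have a_1 = 21, a_2 = 6, a_3 = 10, a_4 = 7, a_5 = 2, a_6 = 13, a_7 = 12, a_8 = 20, a_9 = 14, a_{10} = 4, a_{11} = 26, a_{12} = 24, a_{13} = 11, a_{14} = 28, a_{15} = 8, a_{16} = 23, a_{17} = 19, a_{18} = 22, a_{19} = 27, a_{20} = 16, a_{21} = 17, a_{22} = 9, a_{23} = 15, a_{24} = 25, a_{25} = 3, a_{26} = 5, a_{27} = 18, a_{28} = 1, a_{29} = 21.
The sequence repeats with period 28.
So a_{433} = a_{1 + ((433-1) mod 28)} = a_{13} = 11.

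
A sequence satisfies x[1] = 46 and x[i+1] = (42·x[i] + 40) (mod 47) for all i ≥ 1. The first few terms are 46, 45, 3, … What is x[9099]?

23

We have x[1] = 46, x[2] = 45, x[3] = 3, x[4] = 25, x[5] = 9, x[6] = 42, x[7] = 18, x[8] = 44, x[9] = 8, x[10] = 0, x[11] = 40, x[12] = 28, x[13] = 41, x[14] = 23, x[15] = 19, x[16] = 39, x[17] = 33, x[18] = 16, x[19] = 7, x[20] = 5, x[21] = 15, x[22] = 12, x[23] = 27, x[24] = 46.
Since x[24] = x[1] = 46, the sequence is periodic with period 23.
(9099 - 1) mod 23 = 13, so x[9099] = x[14] = 23.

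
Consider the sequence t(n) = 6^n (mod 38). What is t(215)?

16

t(0) = 1; t(1) = 6; t(2) = 36; t(3) = 26; t(4) = 4; t(5) = 24; t(6) = 30; t(7) = 28; t(8) = 16; t(9) = 20; t(10) = 6.
Since t(10) = t(1) = 6, the sequence is eventually periodic: after a pre-period of length 1 it cycles with period 9.
For n ≥ 1, t(n) depends only on (n - 1) mod 9. (215 - 1) mod 9 = 7, so t(215) = t(8) = 16.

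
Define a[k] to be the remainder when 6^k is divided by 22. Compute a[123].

18

We have a[0] = 1; a[1] = 6; a[2] = 14; a[3] = 18; a[4] = 20; a[5] = 10; a[6] = 16; a[7] = 8; a[8] = 4; a[9] = 2; a[10] = 12; a[11] = 6.
Since a[11] = a[1] = 6, the sequence is eventually periodic: after a pre-period of length 1 it cycles with period 10.
For k ≥ 1, a[k] depends only on (k - 1) mod 10. (123 - 1) mod 10 = 2, so a[123] = a[3] = 18.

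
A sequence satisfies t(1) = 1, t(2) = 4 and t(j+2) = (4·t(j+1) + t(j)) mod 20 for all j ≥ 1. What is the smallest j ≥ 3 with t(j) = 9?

9

Computing terms: t(1) = 1, t(2) = 4, t(3) = 17, t(4) = 12, t(5) = 5, t(6) = 12, t(7) = 13, t(8) = 4, t(9) = 9, t(10) = 0, t(11) = 9, t(12) = 16, t(13) = 13, t(14) = 8, t(15) = 5, t(16) = 8, t(17) = 17, t(18) = 16, t(19) = 1, t(20) = 0, t(21) = 1, t(22) = 4.
The sequence repeats with period 20.
The value 9 first appears (with j ≥ 3) at t(9).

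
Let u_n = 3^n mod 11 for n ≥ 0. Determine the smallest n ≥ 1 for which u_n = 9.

2

Listing terms: u_0 = 1; u_1 = 3; u_2 = 9; u_3 = 5; u_4 = 4; u_5 = 1.
Since u_5 = u_0 = 1, the sequence is periodic with period 5.
The value 9 first appears (with n ≥ 1) at u_2.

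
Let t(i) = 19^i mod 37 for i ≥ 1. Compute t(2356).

33

Computing terms: t(1) = 19, t(2) = 28, t(3) = 14, t(4) = 7, t(5) = 22, t(6) = 11, t(7) = 24, t(8) = 12, t(9) = 6, t(10) = 3, t(11) = 20, t(12) = 10, t(13) = 5, t(14) = 21, t(15) = 29, t(16) = 33, t(17) = 35, t(18) = 36, t(19) = 18, t(20) = 9, t(21) = 23, t(22) = 30, t(23) = 15, t(24) = 26, t(25) = 13, t(26) = 25, t(27) = 31, t(28) = 34, t(29) = 17, t(30) = 27, t(31) = 32, t(32) = 16, t(33) = 8, t(34) = 4, t(35) = 2, t(36) = 1, t(37) = 19.
Since t(37) = t(1) = 19, the sequence is periodic with period 36.
(2356 - 1) mod 36 = 15, so t(2356) = t(16) = 33.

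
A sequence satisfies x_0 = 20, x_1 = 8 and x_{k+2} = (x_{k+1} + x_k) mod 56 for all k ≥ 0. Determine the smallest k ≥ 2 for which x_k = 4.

x_0 = 20,  x_1 = 8,  x_2 = 28,  x_3 = 36,  x_4 = 8,  x_5 = 44,  x_6 = 52,  x_7 = 40,  x_8 = 36,  x_9 = 20,  x_{10} = 0,  x_{11} = 20,  x_{12} = 20,  x_{13} = 40,  x_{14} = 4,  x_{15} = 44,  x_{16} = 48,  x_{17} = 36,  x_{18} = 28,  x_{19} = 8,  x_{20} = 36,  x_{21} = 44,  x_{22} = 24,  x_{23} = 12,  x_{24} = 36,  x_{25} = 48,  x_{26} = 28,  x_{27} = 20,  x_{28} = 48,  x_{29} = 12,  x_{30} = 4,  x_{31} = 16,  x_{32} = 20,  x_{33} = 36,  x_{34} = 0,  x_{35} = 36,  x_{36} = 36,  x_{37} = 16,  x_{38} = 52,  x_{39} = 12,  x_{40} = 8,  x_{41} = 20,  x_{42} = 28,  x_{43} = 48,  x_{44} = 20,  x_{45} = 12,  x_{46} = 32,  x_{47} = 44,  x_{48} = 20,  x_{49} = 8.
Since (x_{48}, x_{49}) = (x_0, x_1) = (20, 8) (two consecutive terms determine the rest), the sequence is periodic with period 48.
The value 4 first appears (with k ≥ 2) at x_{14}.

14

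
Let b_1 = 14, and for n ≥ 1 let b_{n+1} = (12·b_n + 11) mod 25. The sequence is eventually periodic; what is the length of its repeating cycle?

b_1 = 14, b_2 = 4, b_3 = 9, b_4 = 19, b_5 = 14.
The sequence repeats with period 4.

4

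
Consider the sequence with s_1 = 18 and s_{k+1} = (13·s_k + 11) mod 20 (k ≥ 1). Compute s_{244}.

s_1 = 18; s_2 = 5; s_3 = 16; s_4 = 19; s_5 = 18.
Since s_5 = s_1 = 18, the sequence is periodic with period 4.
(244 - 1) mod 4 = 3, so s_{244} = s_4 = 19.

19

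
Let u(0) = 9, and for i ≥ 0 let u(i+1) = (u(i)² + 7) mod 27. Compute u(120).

u(0) = 9, u(1) = 7, u(2) = 2, u(3) = 11, u(4) = 20, u(5) = 2.
Since u(5) = u(2) = 2, the sequence is eventually periodic: after a pre-period of length 2 it cycles with period 3.
For i ≥ 2, u(i) depends only on (i - 2) mod 3. (120 - 2) mod 3 = 1, so u(120) = u(3) = 11.

11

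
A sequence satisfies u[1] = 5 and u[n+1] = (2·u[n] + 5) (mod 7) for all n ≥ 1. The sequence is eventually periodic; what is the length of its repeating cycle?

u[1] = 5, u[2] = 1, u[3] = 0, u[4] = 5.
The sequence repeats with period 3.

3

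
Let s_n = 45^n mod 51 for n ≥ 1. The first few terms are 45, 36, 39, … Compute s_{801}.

Computing terms: s_1 = 45; s_2 = 36; s_3 = 39; s_4 = 21; s_5 = 27; s_6 = 42; s_7 = 3; s_8 = 33; s_9 = 6; s_{10} = 15; s_{11} = 12; s_{12} = 30; s_{13} = 24; s_{14} = 9; s_{15} = 48; s_{16} = 18; s_{17} = 45.
The sequence repeats with period 16.
(801 - 1) mod 16 = 0, so s_{801} = s_1 = 45.

45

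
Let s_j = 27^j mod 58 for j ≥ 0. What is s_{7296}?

Computing terms: s_0 = 1; s_1 = 27; s_2 = 33; s_3 = 21; s_4 = 45; s_5 = 55; s_6 = 35; s_7 = 17; s_8 = 53; s_9 = 39; s_{10} = 9; s_{11} = 11; s_{12} = 7; s_{13} = 15; s_{14} = 57; s_{15} = 31; s_{16} = 25; s_{17} = 37; s_{18} = 13; s_{19} = 3; s_{20} = 23; s_{21} = 41; s_{22} = 5; s_{23} = 19; s_{24} = 49; s_{25} = 47; s_{26} = 51; s_{27} = 43; s_{28} = 1.
Since s_{28} = s_0 = 1, the sequence is periodic with period 28.
(7296 - 0) mod 28 = 16, so s_{7296} = s_{16} = 25.

25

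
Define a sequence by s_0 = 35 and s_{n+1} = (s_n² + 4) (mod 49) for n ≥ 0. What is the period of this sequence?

Computing terms: s_0 = 35, s_1 = 4, s_2 = 20, s_3 = 12, s_4 = 1, s_5 = 5, s_6 = 29, s_7 = 12.
Since s_7 = s_3 = 12, the sequence is eventually periodic: after a pre-period of length 3 it cycles with period 4.

4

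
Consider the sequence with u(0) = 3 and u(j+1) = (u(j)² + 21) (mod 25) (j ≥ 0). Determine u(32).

u(0) = 3; u(1) = 5; u(2) = 21; u(3) = 12; u(4) = 15; u(5) = 21.
Since u(5) = u(2) = 21, the sequence is eventually periodic: after a pre-period of length 2 it cycles with period 3.
For j ≥ 2, u(j) depends only on (j - 2) mod 3. (32 - 2) mod 3 = 0, so u(32) = u(2) = 21.

21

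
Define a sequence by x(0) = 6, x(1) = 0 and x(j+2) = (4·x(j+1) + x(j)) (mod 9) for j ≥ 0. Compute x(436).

x(0) = 6, x(1) = 0, x(2) = 6, x(3) = 6, x(4) = 3, x(5) = 0, x(6) = 3, x(7) = 3, x(8) = 6, x(9) = 0.
The sequence repeats with period 8.
(436 - 0) mod 8 = 4, so x(436) = x(4) = 3.

3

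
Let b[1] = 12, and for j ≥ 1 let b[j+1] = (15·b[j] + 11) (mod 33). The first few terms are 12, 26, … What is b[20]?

14

Listing terms: b[1] = 12, b[2] = 26, b[3] = 5, b[4] = 20, b[5] = 14, b[6] = 23, b[7] = 26.
Since b[7] = b[2] = 26, the sequence is eventually periodic: after a pre-period of length 1 it cycles with period 5.
For j ≥ 2, b[j] depends only on (j - 2) mod 5. (20 - 2) mod 5 = 3, so b[20] = b[5] = 14.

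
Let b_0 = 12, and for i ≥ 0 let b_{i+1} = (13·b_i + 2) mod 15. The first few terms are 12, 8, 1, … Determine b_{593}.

13

b_0 = 12,  b_1 = 8,  b_2 = 1,  b_3 = 0,  b_4 = 2,  b_5 = 13,  b_6 = 6,  b_7 = 5,  b_8 = 7,  b_9 = 3,  b_{10} = 11,  b_{11} = 10,  b_{12} = 12.
Since b_{12} = b_0 = 12, the sequence is periodic with period 12.
(593 - 0) mod 12 = 5, so b_{593} = b_5 = 13.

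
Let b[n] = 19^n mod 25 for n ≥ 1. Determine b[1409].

4

We have b[1] = 19, b[2] = 11, b[3] = 9, b[4] = 21, b[5] = 24, b[6] = 6, b[7] = 14, b[8] = 16, b[9] = 4, b[10] = 1, b[11] = 19.
Since b[11] = b[1] = 19, the sequence is periodic with period 10.
(1409 - 1) mod 10 = 8, so b[1409] = b[9] = 4.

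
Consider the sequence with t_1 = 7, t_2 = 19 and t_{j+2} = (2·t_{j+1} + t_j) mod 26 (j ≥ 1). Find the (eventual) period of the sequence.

We have t_1 = 7, t_2 = 19, t_3 = 19, t_4 = 5, t_5 = 3, t_6 = 11, t_7 = 25, t_8 = 9, t_9 = 17, t_{10} = 17, t_{11} = 25, t_{12} = 15, t_{13} = 3, t_{14} = 21, t_{15} = 19, t_{16} = 7, t_{17} = 7, t_{18} = 21, t_{19} = 23, t_{20} = 15, t_{21} = 1, t_{22} = 17, t_{23} = 9, t_{24} = 9, t_{25} = 1, t_{26} = 11, t_{27} = 23, t_{28} = 5, t_{29} = 7, t_{30} = 19.
Since (t_{29}, t_{30}) = (t_1, t_2) = (7, 19) (two consecutive terms determine the rest), the sequence is periodic with period 28.

28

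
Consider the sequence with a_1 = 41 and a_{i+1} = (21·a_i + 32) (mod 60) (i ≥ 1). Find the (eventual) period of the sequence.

5

Listing terms: a_1 = 41; a_2 = 53; a_3 = 5; a_4 = 17; a_5 = 29; a_6 = 41.
The sequence repeats with period 5.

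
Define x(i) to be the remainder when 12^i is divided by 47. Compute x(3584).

Computing terms: x(1) = 12,  x(2) = 3,  x(3) = 36,  x(4) = 9,  x(5) = 14,  x(6) = 27,  x(7) = 42,  x(8) = 34,  x(9) = 32,  x(10) = 8,  x(11) = 2,  x(12) = 24,  x(13) = 6,  x(14) = 25,  x(15) = 18,  x(16) = 28,  x(17) = 7,  x(18) = 37,  x(19) = 21,  x(20) = 17,  x(21) = 16,  x(22) = 4,  x(23) = 1,  x(24) = 12.
Since x(24) = x(1) = 12, the sequence is periodic with period 23.
So x(3584) = x(1 + ((3584-1) mod 23)) = x(19) = 21.

21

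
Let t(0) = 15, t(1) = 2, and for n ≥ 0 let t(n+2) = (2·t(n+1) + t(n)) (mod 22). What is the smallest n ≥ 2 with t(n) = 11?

We have t(0) = 15; t(1) = 2; t(2) = 19; t(3) = 18; t(4) = 11; t(5) = 18; t(6) = 3; t(7) = 2; t(8) = 7; t(9) = 16; t(10) = 17; t(11) = 6; t(12) = 7; t(13) = 20; t(14) = 3; t(15) = 4; t(16) = 11; t(17) = 4; t(18) = 19; t(19) = 20; t(20) = 15; t(21) = 6; t(22) = 5; t(23) = 16; t(24) = 15; t(25) = 2.
Since (t(24), t(25)) = (t(0), t(1)) = (15, 2) (two consecutive terms determine the rest), the sequence is periodic with period 24.
The value 11 first appears (with n ≥ 2) at t(4).

4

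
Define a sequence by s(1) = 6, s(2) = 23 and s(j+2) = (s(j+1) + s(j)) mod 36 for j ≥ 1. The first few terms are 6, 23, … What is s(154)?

Listing terms: s(1) = 6,  s(2) = 23,  s(3) = 29,  s(4) = 16,  s(5) = 9,  s(6) = 25,  s(7) = 34,  s(8) = 23,  s(9) = 21,  s(10) = 8,  s(11) = 29,  s(12) = 1,  s(13) = 30,  s(14) = 31,  s(15) = 25,  s(16) = 20,  s(17) = 9,  s(18) = 29,  s(19) = 2,  s(20) = 31,  s(21) = 33,  s(22) = 28,  s(23) = 25,  s(24) = 17,  s(25) = 6,  s(26) = 23.
The sequence repeats with period 24.
(154 - 1) mod 24 = 9, so s(154) = s(10) = 8.

8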